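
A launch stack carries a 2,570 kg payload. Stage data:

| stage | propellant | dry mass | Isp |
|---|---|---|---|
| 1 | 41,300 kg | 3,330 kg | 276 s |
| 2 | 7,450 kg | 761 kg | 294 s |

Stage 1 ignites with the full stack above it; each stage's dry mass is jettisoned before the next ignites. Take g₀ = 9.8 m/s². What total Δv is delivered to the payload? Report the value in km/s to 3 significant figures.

Δv ≈ 7.08 km/s

Ignition mass of stage 1 = 41,300+3,330 + 7,450+761 + 2,570 = 55,411 kg.
Stage 1: m₀ = 55,411 kg, m_f = 55,411 − 41,300 = 14,111 kg; Δv = 276×9.8×ln(3.927) = 2704.8×1.3678 ≈ 3700 m/s.
Stage 2: m₀ = 10,781 kg, m_f = 10,781 − 7,450 = 3,331 kg; Δv = 294×9.8×ln(3.237) = 2881.2×1.1745 ≈ 3384 m/s.
Total Δv = 3700 + 3384 = 7084 m/s.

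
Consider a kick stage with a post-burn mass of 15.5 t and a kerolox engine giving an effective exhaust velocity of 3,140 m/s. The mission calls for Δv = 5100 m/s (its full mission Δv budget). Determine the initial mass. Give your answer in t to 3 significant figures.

initial mass ≈ 78.7 t

Rocket equation: m₀/m_f = exp(Δv / v_e) = exp(5100 / 3140.0) = exp(1.6242) = 5.0744.
m₀ = m_f × 5.0744 = 15.5 × 5.0744 = 78.6532 t.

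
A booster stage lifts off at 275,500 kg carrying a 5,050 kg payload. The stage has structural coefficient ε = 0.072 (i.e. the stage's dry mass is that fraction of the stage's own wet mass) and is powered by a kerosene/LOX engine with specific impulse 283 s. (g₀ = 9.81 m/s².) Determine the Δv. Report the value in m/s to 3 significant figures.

Δv ≈ 6720 m/s

Stage wet mass = m₀ − payload = 275,500 − 5,050 = 270,450 kg.
Stage dry mass = ε × stage wet mass = 0.072 × 270,450 = 19,472.4 kg.
Burnout mass m_f = stage dry + payload = 19,472.4 + 5,050 = 24,522.4 kg.
v_e = Isp · g₀ = 283 × 9.81 = 2776.2 m/s.
Δv = v_e · ln(275,500/24,522.4) = 2776.2 × ln(11.23) = 2776.2 × 2.4190 ≈ 6716 m/s.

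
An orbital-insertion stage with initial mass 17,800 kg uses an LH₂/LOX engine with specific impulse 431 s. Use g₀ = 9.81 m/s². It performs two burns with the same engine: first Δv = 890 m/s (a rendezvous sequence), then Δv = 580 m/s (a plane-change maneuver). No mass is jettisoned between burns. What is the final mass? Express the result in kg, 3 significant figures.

v_e = Isp · g₀ = 431 × 9.81 = 4228.1 m/s.
After the first burn: m = 17800 × exp(−890/4228.1) = 17800 × 0.81018 = 14,421.2 kg.
After the second burn: m = 14,421.2 × exp(−580/4228.1) = 14,421.2 × 0.87182 = 12,572.7 kg.

final mass ≈ 12600 kg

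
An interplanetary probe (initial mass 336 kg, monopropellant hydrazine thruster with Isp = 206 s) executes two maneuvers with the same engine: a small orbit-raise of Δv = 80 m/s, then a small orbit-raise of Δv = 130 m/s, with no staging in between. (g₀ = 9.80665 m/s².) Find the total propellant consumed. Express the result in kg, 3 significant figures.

total propellant consumed ≈ 33.2 kg

v_e = Isp · g₀ = 206 × 9.80665 = 2020.2 m/s.
After the first burn: m = 336 × exp(−80/2020.2) = 336 × 0.96117 = 322.953 kg.
After the second burn: m = 322.953 × exp(−130/2020.2) = 322.953 × 0.93768 = 302.827 kg.
Total propellant = m₀ − m_final = 336 − 302.827 = 33.173 kg.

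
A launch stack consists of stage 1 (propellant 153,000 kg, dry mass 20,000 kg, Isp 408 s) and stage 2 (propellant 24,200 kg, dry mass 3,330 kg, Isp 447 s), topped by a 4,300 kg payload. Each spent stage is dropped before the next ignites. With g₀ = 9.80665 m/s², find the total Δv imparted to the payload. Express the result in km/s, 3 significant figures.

Δv ≈ 11.8 km/s

Ignition mass of stage 1 = 153,000+20,000 + 24,200+3,330 + 4,300 = 204,830 kg.
Stage 1: m₀ = 204,830 kg, m_f = 204,830 − 153,000 = 51,830 kg; Δv = 408×9.80665×ln(3.952) = 4001.1×1.3742 ≈ 5498 m/s.
Stage 2: m₀ = 31,830 kg, m_f = 31,830 − 24,200 = 7,630 kg; Δv = 447×9.80665×ln(4.172) = 4383.6×1.4283 ≈ 6261 m/s.
Total Δv = 5498 + 6261 = 11759 m/s.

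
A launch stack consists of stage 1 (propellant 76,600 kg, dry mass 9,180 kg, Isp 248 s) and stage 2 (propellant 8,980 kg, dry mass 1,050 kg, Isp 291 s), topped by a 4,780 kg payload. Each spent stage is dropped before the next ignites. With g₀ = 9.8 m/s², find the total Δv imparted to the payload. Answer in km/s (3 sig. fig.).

Δv ≈ 6.14 km/s

Ignition mass of stage 1 = 76,600+9,180 + 8,980+1,050 + 4,780 = 100,590 kg.
Stage 1: m₀ = 100,590 kg, m_f = 100,590 − 76,600 = 23,990 kg; Δv = 248×9.8×ln(4.193) = 2430.4×1.4334 ≈ 3484 m/s.
Stage 2: m₀ = 14,810 kg, m_f = 14,810 − 8,980 = 5,830 kg; Δv = 291×9.8×ln(2.54) = 2851.8×0.9323 ≈ 2659 m/s.
Total Δv = 3484 + 2659 = 6143 m/s.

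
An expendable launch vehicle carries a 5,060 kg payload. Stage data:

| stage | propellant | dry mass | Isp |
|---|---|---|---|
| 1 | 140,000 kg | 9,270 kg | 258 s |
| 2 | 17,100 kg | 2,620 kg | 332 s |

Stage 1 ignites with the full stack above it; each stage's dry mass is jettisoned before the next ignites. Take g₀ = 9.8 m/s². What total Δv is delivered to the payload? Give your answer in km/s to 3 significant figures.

Δv ≈ 7.94 km/s

Ignition mass of stage 1 = 140,000+9,270 + 17,100+2,620 + 5,060 = 174,050 kg.
Stage 1: m₀ = 174,050 kg, m_f = 174,050 − 140,000 = 34,050 kg; Δv = 258×9.8×ln(5.112) = 2528.4×1.6315 ≈ 4125 m/s.
Stage 2: m₀ = 24,780 kg, m_f = 24,780 − 17,100 = 7,680 kg; Δv = 332×9.8×ln(3.227) = 3253.6×1.1714 ≈ 3811 m/s.
Total Δv = 4125 + 3811 = 7936 m/s.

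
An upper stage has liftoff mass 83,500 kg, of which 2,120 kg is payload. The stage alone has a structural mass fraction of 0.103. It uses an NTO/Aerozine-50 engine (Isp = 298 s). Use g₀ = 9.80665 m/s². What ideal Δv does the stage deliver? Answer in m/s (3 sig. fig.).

Stage wet mass = m₀ − payload = 83,500 − 2,120 = 81,380 kg.
Stage dry mass = ε × stage wet mass = 0.103 × 81,380 = 8,382.14 kg.
Burnout mass m_f = stage dry + payload = 8,382.14 + 2,120 = 10,502.14 kg.
v_e = Isp · g₀ = 298 × 9.80665 = 2922.4 m/s.
Using Δv = v_e ln(m₀/m_f): Δv = v_e · ln(83,500/10,502.14) = 2922.4 × ln(7.951) = 2922.4 × 2.0733 ≈ 6059 m/s.

Δv ≈ 6060 m/s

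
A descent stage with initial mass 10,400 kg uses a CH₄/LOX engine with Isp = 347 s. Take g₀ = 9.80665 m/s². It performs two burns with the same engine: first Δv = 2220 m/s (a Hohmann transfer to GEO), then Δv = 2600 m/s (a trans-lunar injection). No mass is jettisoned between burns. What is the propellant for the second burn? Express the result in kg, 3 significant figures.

v_e = Isp · g₀ = 347 × 9.80665 = 3402.9 m/s.
After the first burn: m = 10400 × exp(−2220/3402.9) = 10400 × 0.52080 = 5,416.32 kg.
After the second burn: m = 5,416.32 × exp(−2600/3402.9) = 5,416.32 × 0.46578 = 2,522.81 kg.
Second-burn propellant = 5,416.32 − 2,522.81 = 2,893.51 kg.

propellant for the second burn ≈ 2890 kg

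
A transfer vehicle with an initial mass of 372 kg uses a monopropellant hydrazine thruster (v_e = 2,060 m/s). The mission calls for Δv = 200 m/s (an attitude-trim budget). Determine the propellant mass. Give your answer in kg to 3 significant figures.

Using Δv = v_e ln(m₀/m_f): m₀/m_f = exp(Δv / v_e) = exp(200 / 2060.0) = exp(0.0971) = 1.1020.
m_f = 372 / 1.1020 = 337.568 kg, so propellant = m₀ − m_f = 372 − 337.568 = 34.432 kg.

propellant mass ≈ 34.4 kg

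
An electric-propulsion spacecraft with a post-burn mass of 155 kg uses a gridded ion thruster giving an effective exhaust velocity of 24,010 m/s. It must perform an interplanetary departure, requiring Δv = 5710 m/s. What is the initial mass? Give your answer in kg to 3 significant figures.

m₀/m_f = exp(Δv / v_e) = exp(5710 / 24010.0) = exp(0.2378) = 1.2685.
m₀ = m_f × 1.2685 = 155 × 1.2685 = 196.618 kg.

initial mass ≈ 197 kg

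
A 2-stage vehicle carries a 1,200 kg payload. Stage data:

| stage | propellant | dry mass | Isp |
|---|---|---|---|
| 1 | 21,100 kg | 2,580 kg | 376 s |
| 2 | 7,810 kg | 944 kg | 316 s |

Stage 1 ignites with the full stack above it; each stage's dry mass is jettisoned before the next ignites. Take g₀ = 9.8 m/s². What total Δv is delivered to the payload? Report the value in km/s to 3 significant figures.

Δv ≈ 8.39 km/s

Ignition mass of stage 1 = 21,100+2,580 + 7,810+944 + 1,200 = 33,634 kg.
Stage 1: m₀ = 33,634 kg, m_f = 33,634 − 21,100 = 12,534 kg; Δv = 376×9.8×ln(2.683) = 3684.8×0.9871 ≈ 3637 m/s.
Stage 2: m₀ = 9,954 kg, m_f = 9,954 − 7,810 = 2,144 kg; Δv = 316×9.8×ln(4.643) = 3096.8×1.5353 ≈ 4755 m/s.
Total Δv = 3637 + 4755 = 8392 m/s.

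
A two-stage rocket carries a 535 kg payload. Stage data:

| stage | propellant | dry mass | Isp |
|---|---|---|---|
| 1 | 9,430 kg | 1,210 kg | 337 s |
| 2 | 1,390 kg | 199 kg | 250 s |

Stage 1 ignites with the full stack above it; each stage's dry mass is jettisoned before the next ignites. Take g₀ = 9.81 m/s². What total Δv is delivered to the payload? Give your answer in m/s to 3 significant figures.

Δv ≈ 7040 m/s

Ignition mass of stage 1 = 9,430+1,210 + 1,390+199 + 535 = 12,764 kg.
Stage 1: m₀ = 12,764 kg, m_f = 12,764 − 9,430 = 3,334 kg; Δv = 337×9.81×ln(3.828) = 3306.0×1.3425 ≈ 4438 m/s.
Stage 2: m₀ = 2,124 kg, m_f = 2,124 − 1,390 = 734 kg; Δv = 250×9.81×ln(2.894) = 2452.5×1.0625 ≈ 2606 m/s.
Total Δv = 4438 + 2606 = 7044 m/s.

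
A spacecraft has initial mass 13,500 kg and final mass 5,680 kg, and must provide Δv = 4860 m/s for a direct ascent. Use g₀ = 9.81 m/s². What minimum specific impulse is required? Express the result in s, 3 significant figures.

Isp ≈ 572 s

ln(m₀/m_f) = ln(13500/5680) = ln(2.377) = 0.8657.
From the ideal rocket equation, v_e = Δv / ln(m₀/m_f) = 4860 / 0.8657 = 5613.7 m/s.
Isp = v_e / g₀ = 5613.7 / 9.81 = 572.2 s.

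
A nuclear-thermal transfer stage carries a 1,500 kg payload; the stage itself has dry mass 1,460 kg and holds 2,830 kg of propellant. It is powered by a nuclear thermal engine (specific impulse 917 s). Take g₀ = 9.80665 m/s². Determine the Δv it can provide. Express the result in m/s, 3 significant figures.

Δv ≈ 6030 m/s

v_e = Isp · g₀ = 917 × 9.80665 = 8992.7 m/s.
m₀ = payload + dry + propellant = 1,500 + 1,460 + 2,830 = 5,790 kg.
m_f = payload + dry = 1,500 + 1,460 = 2,960 kg.
From the ideal rocket equation, Δv = v_e · ln(m₀/m_f) = 8992.7 × ln(1.956) = 8992.7 × 0.6709 ≈ 6033.6 m/s.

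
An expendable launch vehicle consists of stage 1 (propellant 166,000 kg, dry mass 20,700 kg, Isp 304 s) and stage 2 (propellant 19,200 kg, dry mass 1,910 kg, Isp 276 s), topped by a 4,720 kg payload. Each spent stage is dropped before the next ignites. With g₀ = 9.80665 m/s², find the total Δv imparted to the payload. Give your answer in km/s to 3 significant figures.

Δv ≈ 8.21 km/s

Ignition mass of stage 1 = 166,000+20,700 + 19,200+1,910 + 4,720 = 212,530 kg.
Stage 1: m₀ = 212,530 kg, m_f = 212,530 − 166,000 = 46,530 kg; Δv = 304×9.80665×ln(4.568) = 2981.2×1.5190 ≈ 4528 m/s.
Stage 2: m₀ = 25,830 kg, m_f = 25,830 − 19,200 = 6,630 kg; Δv = 276×9.80665×ln(3.896) = 2706.6×1.3599 ≈ 3681 m/s.
Total Δv = 4528 + 3681 = 8209 m/s.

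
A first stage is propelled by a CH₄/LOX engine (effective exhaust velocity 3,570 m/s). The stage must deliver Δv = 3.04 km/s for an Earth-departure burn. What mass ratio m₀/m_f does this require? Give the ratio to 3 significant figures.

mass ratio ≈ 2.34

m₀/m_f = exp(Δv / v_e) = exp(3040 / 3570.0) = exp(0.8515) = 2.3433.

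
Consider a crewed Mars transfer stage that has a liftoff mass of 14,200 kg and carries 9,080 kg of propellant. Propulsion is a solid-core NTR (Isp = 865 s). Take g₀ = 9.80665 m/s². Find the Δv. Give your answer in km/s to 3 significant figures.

Δv ≈ 8.65 km/s

v_e = Isp · g₀ = 865 × 9.80665 = 8482.8 m/s.
m_f = m₀ − m_prop = 14,200 − 9,080 = 5,120 kg.
By the Tsiolkovsky rocket equation, Δv = v_e · ln(m₀/m_f) = 8482.8 × ln(2.773) = 8482.8 × 1.0201 ≈ 8653.1 m/s.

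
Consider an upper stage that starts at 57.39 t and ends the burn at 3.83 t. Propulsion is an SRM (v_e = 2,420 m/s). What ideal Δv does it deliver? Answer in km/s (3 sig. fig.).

Δv = v_e · ln(m₀/m_f) = 2420.0 × ln(14.98) = 2420.0 × 2.7070 ≈ 6551.0 m/s.

Δv ≈ 6.55 km/s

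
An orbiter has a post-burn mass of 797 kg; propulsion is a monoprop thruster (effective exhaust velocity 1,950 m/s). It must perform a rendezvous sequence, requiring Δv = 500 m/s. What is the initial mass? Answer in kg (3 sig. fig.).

By the Tsiolkovsky rocket equation, m₀/m_f = exp(Δv / v_e) = exp(500 / 1950.0) = exp(0.2564) = 1.2923.
m₀ = m_f × 1.2923 = 797 × 1.2923 = 1,029.96 kg.

initial mass ≈ 1030 kg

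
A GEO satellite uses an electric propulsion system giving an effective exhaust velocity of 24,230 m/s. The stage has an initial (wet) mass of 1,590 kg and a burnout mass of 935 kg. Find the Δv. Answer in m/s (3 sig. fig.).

By the Tsiolkovsky rocket equation, Δv = v_e · ln(m₀/m_f) = 24230.0 × ln(1.701) = 24230.0 × 0.5309 ≈ 12864.7 m/s.

Δv ≈ 12900 m/s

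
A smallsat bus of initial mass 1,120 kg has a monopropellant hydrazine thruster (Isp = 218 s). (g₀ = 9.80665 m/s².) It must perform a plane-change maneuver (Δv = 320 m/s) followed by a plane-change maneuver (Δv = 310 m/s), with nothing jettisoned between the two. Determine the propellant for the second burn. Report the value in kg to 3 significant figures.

propellant for the second burn ≈ 130 kg

v_e = Isp · g₀ = 218 × 9.80665 = 2137.8 m/s.
After the first burn: m = 1120 × exp(−320/2137.8) = 1120 × 0.86098 = 964.298 kg.
After the second burn: m = 964.298 × exp(−310/2137.8) = 964.298 × 0.86502 = 834.137 kg.
Second-burn propellant = 964.298 − 834.137 = 130.161 kg.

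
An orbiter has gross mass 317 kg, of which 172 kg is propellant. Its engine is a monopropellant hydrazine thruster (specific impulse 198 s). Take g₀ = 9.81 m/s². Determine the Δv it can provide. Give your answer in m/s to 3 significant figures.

v_e = Isp · g₀ = 198 × 9.81 = 1942.4 m/s.
m_f = m₀ − m_prop = 317 − 172 = 145 kg.
Rocket equation: Δv = v_e · ln(m₀/m_f) = 1942.4 × ln(2.186) = 1942.4 × 0.7822 ≈ 1519.3 m/s.

Δv ≈ 1520 m/s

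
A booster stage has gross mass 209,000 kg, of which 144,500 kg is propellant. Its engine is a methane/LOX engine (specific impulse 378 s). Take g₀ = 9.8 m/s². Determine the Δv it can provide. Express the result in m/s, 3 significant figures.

v_e = Isp · g₀ = 378 × 9.8 = 3704.4 m/s.
m_f = m₀ − m_prop = 209,000 − 144,500 = 64,500 kg.
Δv = v_e · ln(m₀/m_f) = 3704.4 × ln(3.24) = 3704.4 × 1.1757 ≈ 4355.1 m/s.

Δv ≈ 4360 m/s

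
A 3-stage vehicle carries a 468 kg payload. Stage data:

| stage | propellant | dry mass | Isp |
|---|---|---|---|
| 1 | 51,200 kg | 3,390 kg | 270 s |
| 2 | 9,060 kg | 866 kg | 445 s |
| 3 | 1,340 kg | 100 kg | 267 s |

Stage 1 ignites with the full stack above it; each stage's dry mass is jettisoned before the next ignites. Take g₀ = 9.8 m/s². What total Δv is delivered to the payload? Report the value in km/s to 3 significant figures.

Δv ≈ 13.4 km/s

Ignition mass of stage 1 = 51,200+3,390 + 9,060+866 + 1,340+100 + 468 = 66,424 kg.
Stage 1: m₀ = 66,424 kg, m_f = 66,424 − 51,200 = 15,224 kg; Δv = 270×9.8×ln(4.363) = 2646.0×1.4732 ≈ 3898 m/s.
Stage 2: m₀ = 11,834 kg, m_f = 11,834 − 9,060 = 2,774 kg; Δv = 445×9.8×ln(4.266) = 4361.0×1.4507 ≈ 6326 m/s.
Stage 3: m₀ = 1,908 kg, m_f = 1,908 − 1,340 = 568 kg; Δv = 267×9.8×ln(3.359) = 2616.6×1.2117 ≈ 3171 m/s.
Total Δv = 3898 + 6326 + 3171 = 13395 m/s.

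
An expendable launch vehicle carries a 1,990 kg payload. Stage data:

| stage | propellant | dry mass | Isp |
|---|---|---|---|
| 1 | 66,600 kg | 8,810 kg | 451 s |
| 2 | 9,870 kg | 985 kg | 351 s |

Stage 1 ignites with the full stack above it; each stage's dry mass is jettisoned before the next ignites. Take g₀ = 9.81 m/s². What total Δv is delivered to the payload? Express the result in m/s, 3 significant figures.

Ignition mass of stage 1 = 66,600+8,810 + 9,870+985 + 1,990 = 88,255 kg.
Stage 1: m₀ = 88,255 kg, m_f = 88,255 − 66,600 = 21,655 kg; Δv = 451×9.81×ln(4.076) = 4424.3×1.4050 ≈ 6216 m/s.
Stage 2: m₀ = 12,845 kg, m_f = 12,845 − 9,870 = 2,975 kg; Δv = 351×9.81×ln(4.318) = 3443.3×1.4627 ≈ 5037 m/s.
Total Δv = 6216 + 5037 = 11253 m/s.

Δv ≈ 11300 m/s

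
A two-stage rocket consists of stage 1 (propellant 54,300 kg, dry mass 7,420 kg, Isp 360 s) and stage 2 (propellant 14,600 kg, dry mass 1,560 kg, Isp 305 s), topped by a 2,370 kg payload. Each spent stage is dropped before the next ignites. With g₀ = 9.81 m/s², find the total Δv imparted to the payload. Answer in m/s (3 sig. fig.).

Ignition mass of stage 1 = 54,300+7,420 + 14,600+1,560 + 2,370 = 80,250 kg.
Stage 1: m₀ = 80,250 kg, m_f = 80,250 − 54,300 = 25,950 kg; Δv = 360×9.81×ln(3.092) = 3531.6×1.1290 ≈ 3987 m/s.
Stage 2: m₀ = 18,530 kg, m_f = 18,530 − 14,600 = 3,930 kg; Δv = 305×9.81×ln(4.715) = 2992.1×1.5508 ≈ 4640 m/s.
Total Δv = 3987 + 4640 = 8627 m/s.

Δv ≈ 8630 m/s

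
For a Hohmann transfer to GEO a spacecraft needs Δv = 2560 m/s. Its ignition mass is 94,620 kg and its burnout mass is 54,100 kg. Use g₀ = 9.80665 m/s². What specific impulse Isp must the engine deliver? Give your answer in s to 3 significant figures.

Isp ≈ 467 s

ln(m₀/m_f) = ln(94620/54100) = ln(1.749) = 0.5590.
v_e = Δv / ln(m₀/m_f) = 2560 / 0.5590 = 4579.3 m/s.
Isp = v_e / g₀ = 4579.3 / 9.80665 = 467.0 s.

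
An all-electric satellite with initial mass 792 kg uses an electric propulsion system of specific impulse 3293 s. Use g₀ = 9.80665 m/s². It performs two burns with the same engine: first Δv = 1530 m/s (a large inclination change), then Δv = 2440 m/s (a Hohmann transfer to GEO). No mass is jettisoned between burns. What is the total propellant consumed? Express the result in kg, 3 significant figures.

v_e = Isp · g₀ = 3293 × 9.80665 = 32293.3 m/s.
After the first burn: m = 792 × exp(−1530/32293.3) = 792 × 0.95373 = 755.354 kg.
After the second burn: m = 755.354 × exp(−2440/32293.3) = 755.354 × 0.92723 = 700.387 kg.
Total propellant = m₀ − m_final = 792 − 700.387 = 91.613 kg.

total propellant consumed ≈ 91.6 kg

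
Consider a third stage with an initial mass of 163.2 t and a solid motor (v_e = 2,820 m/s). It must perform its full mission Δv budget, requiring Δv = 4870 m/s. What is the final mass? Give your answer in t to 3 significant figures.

final mass ≈ 29.0 t

Using Δv = v_e ln(m₀/m_f): m₀/m_f = exp(Δv / v_e) = exp(4870 / 2820.0) = exp(1.7270) = 5.6235.
m_f = m₀ / 5.6235 = 163.2 / 5.6235 = 29.0211 t.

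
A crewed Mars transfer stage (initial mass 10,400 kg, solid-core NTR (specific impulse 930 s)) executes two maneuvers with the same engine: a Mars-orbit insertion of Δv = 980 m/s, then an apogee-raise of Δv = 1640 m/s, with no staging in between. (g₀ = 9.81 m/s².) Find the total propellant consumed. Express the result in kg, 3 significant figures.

total propellant consumed ≈ 2600 kg

v_e = Isp · g₀ = 930 × 9.81 = 9123.3 m/s.
After the first burn: m = 10400 × exp(−980/9123.3) = 10400 × 0.89815 = 9,340.76 kg.
After the second burn: m = 9,340.76 × exp(−1640/9123.3) = 9,340.76 × 0.83547 = 7,803.92 kg.
Total propellant = m₀ − m_final = 10400 − 7,803.92 = 2,596.08 kg.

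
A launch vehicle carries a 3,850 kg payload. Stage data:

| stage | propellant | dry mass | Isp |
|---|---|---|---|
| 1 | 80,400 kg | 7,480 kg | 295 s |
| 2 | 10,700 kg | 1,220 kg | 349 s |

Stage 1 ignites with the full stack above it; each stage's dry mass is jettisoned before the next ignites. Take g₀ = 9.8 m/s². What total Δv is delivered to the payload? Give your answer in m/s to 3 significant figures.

Ignition mass of stage 1 = 80,400+7,480 + 10,700+1,220 + 3,850 = 103,650 kg.
Stage 1: m₀ = 103,650 kg, m_f = 103,650 − 80,400 = 23,250 kg; Δv = 295×9.8×ln(4.458) = 2891.0×1.4947 ≈ 4321 m/s.
Stage 2: m₀ = 15,770 kg, m_f = 15,770 − 10,700 = 5,070 kg; Δv = 349×9.8×ln(3.11) = 3420.2×1.1348 ≈ 3881 m/s.
Total Δv = 4321 + 3881 = 8202 m/s.

Δv ≈ 8200 m/s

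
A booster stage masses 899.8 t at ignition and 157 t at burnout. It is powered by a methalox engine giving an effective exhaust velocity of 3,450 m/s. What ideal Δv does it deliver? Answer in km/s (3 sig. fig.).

Using Δv = v_e ln(m₀/m_f): Δv = v_e · ln(m₀/m_f) = 3450.0 × ln(5.731) = 3450.0 × 1.7459 ≈ 6023.4 m/s.

Δv ≈ 6.02 km/s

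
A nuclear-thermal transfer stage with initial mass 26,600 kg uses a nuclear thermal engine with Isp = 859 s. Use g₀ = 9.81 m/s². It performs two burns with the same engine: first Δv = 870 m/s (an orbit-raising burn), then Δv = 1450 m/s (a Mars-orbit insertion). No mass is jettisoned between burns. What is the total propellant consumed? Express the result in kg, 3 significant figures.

v_e = Isp · g₀ = 859 × 9.81 = 8426.8 m/s.
After the first burn: m = 26600 × exp(−870/8426.8) = 26600 × 0.90191 = 23,990.8 kg.
After the second burn: m = 23,990.8 × exp(−1450/8426.8) = 23,990.8 × 0.84192 = 20,198.3 kg.
Total propellant = m₀ − m_final = 26600 − 20,198.3 = 6,401.7 kg.

total propellant consumed ≈ 6400 kg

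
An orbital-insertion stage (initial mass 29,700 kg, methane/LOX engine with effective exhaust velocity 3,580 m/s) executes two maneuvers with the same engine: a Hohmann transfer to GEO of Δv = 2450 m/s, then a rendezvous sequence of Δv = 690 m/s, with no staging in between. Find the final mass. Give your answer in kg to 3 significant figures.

final mass ≈ 12400 kg

After the first burn: m = 29700 × exp(−2450/3580.0) = 29700 × 0.50441 = 14,981 kg.
After the second burn: m = 14,981 × exp(−690/3580.0) = 14,981 × 0.82470 = 12,354.8 kg.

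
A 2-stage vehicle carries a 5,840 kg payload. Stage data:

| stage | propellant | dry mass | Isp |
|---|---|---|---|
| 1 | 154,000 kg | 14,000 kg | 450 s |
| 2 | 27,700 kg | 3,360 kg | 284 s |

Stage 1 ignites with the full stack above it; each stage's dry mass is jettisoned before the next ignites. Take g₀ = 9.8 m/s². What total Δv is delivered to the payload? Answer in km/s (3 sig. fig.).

Ignition mass of stage 1 = 154,000+14,000 + 27,700+3,360 + 5,840 = 204,900 kg.
Stage 1: m₀ = 204,900 kg, m_f = 204,900 − 154,000 = 50,900 kg; Δv = 450×9.8×ln(4.026) = 4410.0×1.3927 ≈ 6142 m/s.
Stage 2: m₀ = 36,900 kg, m_f = 36,900 − 27,700 = 9,200 kg; Δv = 284×9.8×ln(4.011) = 2783.2×1.3890 ≈ 3866 m/s.
Total Δv = 6142 + 3866 = 10008 m/s.

Δv ≈ 10.0 km/s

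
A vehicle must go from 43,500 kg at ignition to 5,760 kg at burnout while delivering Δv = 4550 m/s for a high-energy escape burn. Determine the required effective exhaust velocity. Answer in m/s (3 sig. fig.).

v_e ≈ 2250 m/s

ln(m₀/m_f) = ln(43500/5760) = ln(7.552) = 2.0218.
Rocket equation: v_e = Δv / ln(m₀/m_f) = 4550 / 2.0218 = 2250.4 m/s.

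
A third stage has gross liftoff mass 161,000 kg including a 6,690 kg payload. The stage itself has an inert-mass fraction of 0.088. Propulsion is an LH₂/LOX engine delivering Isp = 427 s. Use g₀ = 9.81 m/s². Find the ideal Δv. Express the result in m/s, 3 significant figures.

Δv ≈ 8680 m/s

Stage wet mass = m₀ − payload = 161,000 − 6,690 = 154,310 kg.
Stage dry mass = ε × stage wet mass = 0.088 × 154,310 = 13,579.3 kg.
Burnout mass m_f = stage dry + payload = 13,579.3 + 6,690 = 20,269.3 kg.
v_e = Isp · g₀ = 427 × 9.81 = 4188.9 m/s.
Rocket equation: Δv = v_e · ln(161,000/20,269.3) = 4188.9 × ln(7.943) = 4188.9 × 2.0723 ≈ 8681 m/s.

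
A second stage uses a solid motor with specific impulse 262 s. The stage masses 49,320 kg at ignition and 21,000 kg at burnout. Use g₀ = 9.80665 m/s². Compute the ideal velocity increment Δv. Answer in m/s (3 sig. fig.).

v_e = Isp · g₀ = 262 × 9.80665 = 2569.3 m/s.
Rocket equation: Δv = v_e · ln(m₀/m_f) = 2569.3 × ln(2.349) = 2569.3 × 0.8538 ≈ 2193.7 m/s.

Δv ≈ 2190 m/s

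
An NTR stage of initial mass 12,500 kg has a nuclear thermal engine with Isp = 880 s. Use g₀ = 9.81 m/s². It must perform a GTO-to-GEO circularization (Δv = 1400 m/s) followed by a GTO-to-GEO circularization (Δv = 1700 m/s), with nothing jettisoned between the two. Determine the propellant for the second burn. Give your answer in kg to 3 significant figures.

propellant for the second burn ≈ 1900 kg

v_e = Isp · g₀ = 880 × 9.81 = 8632.8 m/s.
After the first burn: m = 12500 × exp(−1400/8632.8) = 12500 × 0.85029 = 10,628.6 kg.
After the second burn: m = 10,628.6 × exp(−1700/8632.8) = 10,628.6 × 0.82125 = 8,728.74 kg.
Second-burn propellant = 10,628.6 − 8,728.74 = 1,899.86 kg.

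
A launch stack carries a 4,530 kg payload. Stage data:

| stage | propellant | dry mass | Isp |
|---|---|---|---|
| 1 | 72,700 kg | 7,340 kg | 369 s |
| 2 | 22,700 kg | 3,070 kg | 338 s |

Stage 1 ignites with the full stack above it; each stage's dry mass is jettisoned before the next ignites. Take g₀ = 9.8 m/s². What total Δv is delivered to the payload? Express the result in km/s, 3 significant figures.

Δv ≈ 8.47 km/s

Ignition mass of stage 1 = 72,700+7,340 + 22,700+3,070 + 4,530 = 110,340 kg.
Stage 1: m₀ = 110,340 kg, m_f = 110,340 − 72,700 = 37,640 kg; Δv = 369×9.8×ln(2.931) = 3616.2×1.0755 ≈ 3889 m/s.
Stage 2: m₀ = 30,300 kg, m_f = 30,300 − 22,700 = 7,600 kg; Δv = 338×9.8×ln(3.987) = 3312.4×1.3830 ≈ 4581 m/s.
Total Δv = 3889 + 4581 = 8470 m/s.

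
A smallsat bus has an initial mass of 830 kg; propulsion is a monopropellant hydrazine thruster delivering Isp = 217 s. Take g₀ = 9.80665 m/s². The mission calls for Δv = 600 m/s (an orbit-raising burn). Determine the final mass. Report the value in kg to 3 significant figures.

final mass ≈ 626 kg

v_e = Isp · g₀ = 217 × 9.80665 = 2128.0 m/s.
Using Δv = v_e ln(m₀/m_f): m₀/m_f = exp(Δv / v_e) = exp(600 / 2128.0) = exp(0.2819) = 1.3257.
m_f = m₀ / 1.3257 = 830 / 1.3257 = 626.084 kg.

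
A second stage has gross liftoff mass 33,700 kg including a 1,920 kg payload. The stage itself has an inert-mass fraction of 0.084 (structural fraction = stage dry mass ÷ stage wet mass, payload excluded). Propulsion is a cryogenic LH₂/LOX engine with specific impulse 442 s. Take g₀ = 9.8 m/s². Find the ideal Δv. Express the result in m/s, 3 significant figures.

Δv ≈ 8640 m/s

Stage wet mass = m₀ − payload = 33,700 − 1,920 = 31,780 kg.
Stage dry mass = ε × stage wet mass = 0.084 × 31,780 = 2,669.52 kg.
Burnout mass m_f = stage dry + payload = 2,669.52 + 1,920 = 4,589.52 kg.
v_e = Isp · g₀ = 442 × 9.8 = 4331.6 m/s.
Δv = v_e · ln(33,700/4,589.52) = 4331.6 × ln(7.343) = 4331.6 × 1.9937 ≈ 8636 m/s.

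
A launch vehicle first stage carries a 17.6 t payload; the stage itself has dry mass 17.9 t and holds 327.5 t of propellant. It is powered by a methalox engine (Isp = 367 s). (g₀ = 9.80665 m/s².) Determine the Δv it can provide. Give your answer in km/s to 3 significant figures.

v_e = Isp · g₀ = 367 × 9.80665 = 3599.0 m/s.
m₀ = payload + dry + propellant = 17.6 + 17.9 + 327.5 = 363 t.
m_f = payload + dry = 17.6 + 17.9 = 35.5 t.
Rocket equation: Δv = v_e · ln(m₀/m_f) = 3599.0 × ln(10.23) = 3599.0 × 2.3249 ≈ 8367.3 m/s.

Δv ≈ 8.37 km/s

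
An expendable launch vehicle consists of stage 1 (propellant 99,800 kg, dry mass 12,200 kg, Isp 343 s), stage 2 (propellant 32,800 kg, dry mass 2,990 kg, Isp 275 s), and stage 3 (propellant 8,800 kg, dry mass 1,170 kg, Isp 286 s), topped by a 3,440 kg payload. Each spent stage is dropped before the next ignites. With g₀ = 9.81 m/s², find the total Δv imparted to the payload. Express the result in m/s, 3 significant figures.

Δv ≈ 9210 m/s

Ignition mass of stage 1 = 99,800+12,200 + 32,800+2,990 + 8,800+1,170 + 3,440 = 161,200 kg.
Stage 1: m₀ = 161,200 kg, m_f = 161,200 − 99,800 = 61,400 kg; Δv = 343×9.81×ln(2.625) = 3364.8×0.9652 ≈ 3248 m/s.
Stage 2: m₀ = 49,200 kg, m_f = 49,200 − 32,800 = 16,400 kg; Δv = 275×9.81×ln(3) = 2697.8×1.0986 ≈ 2964 m/s.
Stage 3: m₀ = 13,410 kg, m_f = 13,410 − 8,800 = 4,610 kg; Δv = 286×9.81×ln(2.909) = 2805.7×1.0678 ≈ 2996 m/s.
Total Δv = 3248 + 2964 + 2996 = 9208 m/s.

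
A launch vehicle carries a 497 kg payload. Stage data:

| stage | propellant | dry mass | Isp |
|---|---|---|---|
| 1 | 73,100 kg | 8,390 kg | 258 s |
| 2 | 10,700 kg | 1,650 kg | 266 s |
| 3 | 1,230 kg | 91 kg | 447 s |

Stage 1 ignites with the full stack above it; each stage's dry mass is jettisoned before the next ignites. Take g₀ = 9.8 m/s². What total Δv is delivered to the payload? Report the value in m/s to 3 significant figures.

Δv ≈ 12300 m/s

Ignition mass of stage 1 = 73,100+8,390 + 10,700+1,650 + 1,230+91 + 497 = 95,658 kg.
Stage 1: m₀ = 95,658 kg, m_f = 95,658 − 73,100 = 22,558 kg; Δv = 258×9.8×ln(4.241) = 2528.4×1.4447 ≈ 3653 m/s.
Stage 2: m₀ = 14,168 kg, m_f = 14,168 − 10,700 = 3,468 kg; Δv = 266×9.8×ln(4.085) = 2606.8×1.4074 ≈ 3669 m/s.
Stage 3: m₀ = 1,818 kg, m_f = 1,818 − 1,230 = 588 kg; Δv = 447×9.8×ln(3.092) = 4380.6×1.1288 ≈ 4945 m/s.
Total Δv = 3653 + 3669 + 4945 = 12267 m/s.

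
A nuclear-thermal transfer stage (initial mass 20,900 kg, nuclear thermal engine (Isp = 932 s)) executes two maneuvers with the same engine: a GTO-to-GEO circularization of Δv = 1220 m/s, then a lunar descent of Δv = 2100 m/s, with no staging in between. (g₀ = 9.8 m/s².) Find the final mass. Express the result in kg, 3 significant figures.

final mass ≈ 14500 kg

v_e = Isp · g₀ = 932 × 9.8 = 9133.6 m/s.
After the first burn: m = 20900 × exp(−1220/9133.6) = 20900 × 0.87496 = 18,286.7 kg.
After the second burn: m = 18,286.7 × exp(−2100/9133.6) = 18,286.7 × 0.79460 = 14,530.6 kg.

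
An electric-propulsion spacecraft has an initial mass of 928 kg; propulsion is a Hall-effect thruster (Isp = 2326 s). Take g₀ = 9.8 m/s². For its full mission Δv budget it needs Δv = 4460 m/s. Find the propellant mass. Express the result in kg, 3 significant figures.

propellant mass ≈ 165 kg

v_e = Isp · g₀ = 2326 × 9.8 = 22794.8 m/s.
m₀/m_f = exp(Δv / v_e) = exp(4460 / 22794.8) = exp(0.1957) = 1.2161.
m_f = 928 / 1.2161 = 763.095 kg, so propellant = m₀ − m_f = 928 − 763.095 = 164.905 kg.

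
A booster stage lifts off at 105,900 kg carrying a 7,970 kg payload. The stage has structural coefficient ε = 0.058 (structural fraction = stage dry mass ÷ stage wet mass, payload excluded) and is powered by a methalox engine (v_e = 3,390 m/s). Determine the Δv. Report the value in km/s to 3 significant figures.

Δv ≈ 6.95 km/s

Stage wet mass = m₀ − payload = 105,900 − 7,970 = 97,930 kg.
Stage dry mass = ε × stage wet mass = 0.058 × 97,930 = 5,679.94 kg.
Burnout mass m_f = stage dry + payload = 5,679.94 + 7,970 = 13,649.94 kg.
Using Δv = v_e ln(m₀/m_f): Δv = v_e · ln(105,900/13,649.94) = 3390.0 × ln(7.758) = 3390.0 × 2.0488 ≈ 6945 m/s.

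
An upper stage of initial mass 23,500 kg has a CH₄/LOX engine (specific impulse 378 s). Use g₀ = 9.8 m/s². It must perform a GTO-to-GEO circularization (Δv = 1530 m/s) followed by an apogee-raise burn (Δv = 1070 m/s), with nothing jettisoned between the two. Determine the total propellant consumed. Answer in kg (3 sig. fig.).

v_e = Isp · g₀ = 378 × 9.8 = 3704.4 m/s.
After the first burn: m = 23500 × exp(−1530/3704.4) = 23500 × 0.66165 = 15,548.8 kg.
After the second burn: m = 15,548.8 × exp(−1070/3704.4) = 15,548.8 × 0.74913 = 11,648.1 kg.
Total propellant = m₀ − m_final = 23500 − 11,648.1 = 11,851.9 kg.

total propellant consumed ≈ 11900 kg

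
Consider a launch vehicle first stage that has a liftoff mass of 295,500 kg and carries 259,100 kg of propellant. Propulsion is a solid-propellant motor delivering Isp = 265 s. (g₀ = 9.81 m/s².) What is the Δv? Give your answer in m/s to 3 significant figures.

Δv ≈ 5440 m/s

v_e = Isp · g₀ = 265 × 9.81 = 2599.7 m/s.
m_f = m₀ − m_prop = 295,500 − 259,100 = 36,400 kg.
Rocket equation: Δv = v_e · ln(m₀/m_f) = 2599.7 × ln(8.118) = 2599.7 × 2.0941 ≈ 5443.9 m/s.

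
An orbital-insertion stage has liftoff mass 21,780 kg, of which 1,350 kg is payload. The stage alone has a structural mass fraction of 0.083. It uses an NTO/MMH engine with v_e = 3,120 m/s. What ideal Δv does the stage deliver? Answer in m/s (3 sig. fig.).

Δv ≈ 6140 m/s

Stage wet mass = m₀ − payload = 21,780 − 1,350 = 20,430 kg.
Stage dry mass = ε × stage wet mass = 0.083 × 20,430 = 1,695.69 kg.
Burnout mass m_f = stage dry + payload = 1,695.69 + 1,350 = 3,045.69 kg.
Δv = v_e · ln(21,780/3,045.69) = 3120.0 × ln(7.151) = 3120.0 × 1.9673 ≈ 6138 m/s.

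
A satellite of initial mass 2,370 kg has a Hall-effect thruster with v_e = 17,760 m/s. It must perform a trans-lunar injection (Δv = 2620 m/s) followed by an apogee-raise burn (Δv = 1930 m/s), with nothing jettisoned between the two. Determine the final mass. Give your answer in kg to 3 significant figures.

final mass ≈ 1830 kg

After the first burn: m = 2370 × exp(−2620/17760.0) = 2370 × 0.86284 = 2,044.93 kg.
After the second burn: m = 2,044.93 × exp(−1930/17760.0) = 2,044.93 × 0.89703 = 1,834.36 kg.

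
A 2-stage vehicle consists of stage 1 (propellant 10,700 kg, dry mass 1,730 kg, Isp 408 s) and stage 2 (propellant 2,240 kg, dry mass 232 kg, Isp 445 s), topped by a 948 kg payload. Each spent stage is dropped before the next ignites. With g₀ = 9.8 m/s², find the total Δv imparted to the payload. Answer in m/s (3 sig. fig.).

Δv ≈ 9140 m/s

Ignition mass of stage 1 = 10,700+1,730 + 2,240+232 + 948 = 15,850 kg.
Stage 1: m₀ = 15,850 kg, m_f = 15,850 − 10,700 = 5,150 kg; Δv = 408×9.8×ln(3.078) = 3998.4×1.1242 ≈ 4495 m/s.
Stage 2: m₀ = 3,420 kg, m_f = 3,420 − 2,240 = 1,180 kg; Δv = 445×9.8×ln(2.898) = 4361.0×1.0641 ≈ 4641 m/s.
Total Δv = 4495 + 4641 = 9136 m/s.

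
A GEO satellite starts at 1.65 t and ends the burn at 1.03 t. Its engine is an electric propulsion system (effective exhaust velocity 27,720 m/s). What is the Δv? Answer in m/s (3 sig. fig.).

Rocket equation: Δv = v_e · ln(m₀/m_f) = 27720.0 × ln(1.602) = 27720.0 × 0.4712 ≈ 13062.1 m/s.

Δv ≈ 13100 m/s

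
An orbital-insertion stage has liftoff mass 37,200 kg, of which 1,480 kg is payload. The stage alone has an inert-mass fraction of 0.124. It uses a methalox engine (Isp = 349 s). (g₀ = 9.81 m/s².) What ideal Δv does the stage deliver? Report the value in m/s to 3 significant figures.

Δv ≈ 6300 m/s

Stage wet mass = m₀ − payload = 37,200 − 1,480 = 35,720 kg.
Stage dry mass = ε × stage wet mass = 0.124 × 35,720 = 4,429.28 kg.
Burnout mass m_f = stage dry + payload = 4,429.28 + 1,480 = 5,909.28 kg.
v_e = Isp · g₀ = 349 × 9.81 = 3423.7 m/s.
By the Tsiolkovsky rocket equation, Δv = v_e · ln(37,200/5,909.28) = 3423.7 × ln(6.295) = 3423.7 × 1.8398 ≈ 6299 m/s.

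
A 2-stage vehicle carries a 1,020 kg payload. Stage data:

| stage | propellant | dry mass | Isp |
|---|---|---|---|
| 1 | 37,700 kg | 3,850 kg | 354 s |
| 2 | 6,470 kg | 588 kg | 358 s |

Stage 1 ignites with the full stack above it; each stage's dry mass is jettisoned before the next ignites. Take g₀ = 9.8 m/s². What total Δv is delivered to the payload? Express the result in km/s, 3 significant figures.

Ignition mass of stage 1 = 37,700+3,850 + 6,470+588 + 1,020 = 49,628 kg.
Stage 1: m₀ = 49,628 kg, m_f = 49,628 − 37,700 = 11,928 kg; Δv = 354×9.8×ln(4.161) = 3469.2×1.4257 ≈ 4946 m/s.
Stage 2: m₀ = 8,078 kg, m_f = 8,078 − 6,470 = 1,608 kg; Δv = 358×9.8×ln(5.024) = 3508.4×1.6142 ≈ 5663 m/s.
Total Δv = 4946 + 5663 = 10609 m/s.

Δv ≈ 10.6 km/s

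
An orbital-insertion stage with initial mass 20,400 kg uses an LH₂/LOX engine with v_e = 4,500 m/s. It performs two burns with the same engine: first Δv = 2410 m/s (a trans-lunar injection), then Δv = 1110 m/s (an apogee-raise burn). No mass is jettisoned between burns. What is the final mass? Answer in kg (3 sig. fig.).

After the first burn: m = 20400 × exp(−2410/4500.0) = 20400 × 0.58534 = 11,940.9 kg.
After the second burn: m = 11,940.9 × exp(−1110/4500.0) = 11,940.9 × 0.78140 = 9,330.62 kg.

final mass ≈ 9330 kg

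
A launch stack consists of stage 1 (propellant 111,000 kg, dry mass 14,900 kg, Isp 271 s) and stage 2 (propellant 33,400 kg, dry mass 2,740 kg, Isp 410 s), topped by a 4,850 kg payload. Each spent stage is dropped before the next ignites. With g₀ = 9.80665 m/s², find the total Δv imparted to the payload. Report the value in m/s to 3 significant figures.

Ignition mass of stage 1 = 111,000+14,900 + 33,400+2,740 + 4,850 = 166,890 kg.
Stage 1: m₀ = 166,890 kg, m_f = 166,890 − 111,000 = 55,890 kg; Δv = 271×9.80665×ln(2.986) = 2657.6×1.0939 ≈ 2907 m/s.
Stage 2: m₀ = 40,990 kg, m_f = 40,990 − 33,400 = 7,590 kg; Δv = 410×9.80665×ln(5.401) = 4020.7×1.6865 ≈ 6781 m/s.
Total Δv = 2907 + 6781 = 9688 m/s.

Δv ≈ 9690 m/s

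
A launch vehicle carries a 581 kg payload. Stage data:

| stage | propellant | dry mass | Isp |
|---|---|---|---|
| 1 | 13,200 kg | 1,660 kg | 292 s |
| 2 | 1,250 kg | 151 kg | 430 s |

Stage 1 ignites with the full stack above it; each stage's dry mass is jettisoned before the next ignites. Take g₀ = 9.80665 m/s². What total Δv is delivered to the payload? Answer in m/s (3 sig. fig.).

Δv ≈ 8590 m/s

Ignition mass of stage 1 = 13,200+1,660 + 1,250+151 + 581 = 16,842 kg.
Stage 1: m₀ = 16,842 kg, m_f = 16,842 − 13,200 = 3,642 kg; Δv = 292×9.80665×ln(4.624) = 2863.5×1.5313 ≈ 4385 m/s.
Stage 2: m₀ = 1,982 kg, m_f = 1,982 − 1,250 = 732 kg; Δv = 430×9.80665×ln(2.708) = 4216.9×0.9961 ≈ 4200 m/s.
Total Δv = 4385 + 4200 = 8585 m/s.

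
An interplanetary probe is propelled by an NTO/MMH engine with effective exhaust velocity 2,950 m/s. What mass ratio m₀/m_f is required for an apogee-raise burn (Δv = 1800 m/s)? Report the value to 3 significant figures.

mass ratio ≈ 1.84

m₀/m_f = exp(Δv / v_e) = exp(1800 / 2950.0) = exp(0.6102) = 1.8407.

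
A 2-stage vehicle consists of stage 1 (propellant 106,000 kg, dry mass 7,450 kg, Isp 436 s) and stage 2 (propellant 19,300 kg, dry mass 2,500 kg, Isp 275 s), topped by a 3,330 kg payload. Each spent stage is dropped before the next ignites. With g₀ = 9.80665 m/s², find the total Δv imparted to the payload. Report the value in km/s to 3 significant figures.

Δv ≈ 10.1 km/s

Ignition mass of stage 1 = 106,000+7,450 + 19,300+2,500 + 3,330 = 138,580 kg.
Stage 1: m₀ = 138,580 kg, m_f = 138,580 − 106,000 = 32,580 kg; Δv = 436×9.80665×ln(4.254) = 4275.7×1.4477 ≈ 6190 m/s.
Stage 2: m₀ = 25,130 kg, m_f = 25,130 − 19,300 = 5,830 kg; Δv = 275×9.80665×ln(4.31) = 2696.8×1.4610 ≈ 3940 m/s.
Total Δv = 6190 + 3940 = 10130 m/s.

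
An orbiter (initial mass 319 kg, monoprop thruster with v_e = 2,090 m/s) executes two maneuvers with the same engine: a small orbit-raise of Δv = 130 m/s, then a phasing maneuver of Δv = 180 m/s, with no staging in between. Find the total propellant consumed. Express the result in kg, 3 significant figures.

total propellant consumed ≈ 44.0 kg

After the first burn: m = 319 × exp(−130/2090.0) = 319 × 0.93969 = 299.761 kg.
After the second burn: m = 299.761 × exp(−180/2090.0) = 299.761 × 0.91748 = 275.025 kg.
Total propellant = m₀ − m_final = 319 − 275.025 = 43.975 kg.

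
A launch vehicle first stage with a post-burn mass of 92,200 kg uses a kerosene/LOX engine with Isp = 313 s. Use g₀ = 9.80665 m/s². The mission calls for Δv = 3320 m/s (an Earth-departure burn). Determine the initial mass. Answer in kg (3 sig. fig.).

initial mass ≈ 272000 kg

v_e = Isp · g₀ = 313 × 9.80665 = 3069.5 m/s.
From the ideal rocket equation, m₀/m_f = exp(Δv / v_e) = exp(3320 / 3069.5) = exp(1.0816) = 2.9494.
m₀ = m_f × 2.9494 = 92,200 × 2.9494 = 271,935 kg.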